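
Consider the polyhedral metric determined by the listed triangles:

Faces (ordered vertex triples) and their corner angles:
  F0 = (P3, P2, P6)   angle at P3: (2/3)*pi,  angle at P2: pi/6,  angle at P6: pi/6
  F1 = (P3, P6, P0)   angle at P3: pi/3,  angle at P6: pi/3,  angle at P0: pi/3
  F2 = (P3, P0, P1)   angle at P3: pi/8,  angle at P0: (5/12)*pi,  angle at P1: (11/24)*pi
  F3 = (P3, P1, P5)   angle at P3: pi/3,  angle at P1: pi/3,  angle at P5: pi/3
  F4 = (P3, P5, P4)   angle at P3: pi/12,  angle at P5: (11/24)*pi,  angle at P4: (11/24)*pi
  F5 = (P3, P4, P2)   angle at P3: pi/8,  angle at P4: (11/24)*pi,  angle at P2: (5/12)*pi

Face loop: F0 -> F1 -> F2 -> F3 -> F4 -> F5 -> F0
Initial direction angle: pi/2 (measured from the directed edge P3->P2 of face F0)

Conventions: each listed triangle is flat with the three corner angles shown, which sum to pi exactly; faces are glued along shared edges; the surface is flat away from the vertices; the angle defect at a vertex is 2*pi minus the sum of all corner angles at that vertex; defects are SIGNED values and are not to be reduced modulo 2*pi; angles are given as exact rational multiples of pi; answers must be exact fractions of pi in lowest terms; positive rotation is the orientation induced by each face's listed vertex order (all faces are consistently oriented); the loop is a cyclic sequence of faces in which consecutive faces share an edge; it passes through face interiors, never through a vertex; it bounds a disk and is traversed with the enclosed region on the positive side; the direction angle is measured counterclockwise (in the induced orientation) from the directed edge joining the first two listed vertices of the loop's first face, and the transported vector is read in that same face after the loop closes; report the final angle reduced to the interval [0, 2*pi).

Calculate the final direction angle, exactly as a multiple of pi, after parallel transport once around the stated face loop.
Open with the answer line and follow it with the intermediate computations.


Answer: final direction angle = (5/6)*pi

enclosed vertex P3: corner angles sum to (5/3)*pi, defect = 2*pi - (5/3)*pi = pi/3
the final direction is the initial angle plus the enclosed defects, taken mod 2*pi in the induced orientation
final angle = pi/2 + pi/3 = (5/6)*pi (mod 2*pi)


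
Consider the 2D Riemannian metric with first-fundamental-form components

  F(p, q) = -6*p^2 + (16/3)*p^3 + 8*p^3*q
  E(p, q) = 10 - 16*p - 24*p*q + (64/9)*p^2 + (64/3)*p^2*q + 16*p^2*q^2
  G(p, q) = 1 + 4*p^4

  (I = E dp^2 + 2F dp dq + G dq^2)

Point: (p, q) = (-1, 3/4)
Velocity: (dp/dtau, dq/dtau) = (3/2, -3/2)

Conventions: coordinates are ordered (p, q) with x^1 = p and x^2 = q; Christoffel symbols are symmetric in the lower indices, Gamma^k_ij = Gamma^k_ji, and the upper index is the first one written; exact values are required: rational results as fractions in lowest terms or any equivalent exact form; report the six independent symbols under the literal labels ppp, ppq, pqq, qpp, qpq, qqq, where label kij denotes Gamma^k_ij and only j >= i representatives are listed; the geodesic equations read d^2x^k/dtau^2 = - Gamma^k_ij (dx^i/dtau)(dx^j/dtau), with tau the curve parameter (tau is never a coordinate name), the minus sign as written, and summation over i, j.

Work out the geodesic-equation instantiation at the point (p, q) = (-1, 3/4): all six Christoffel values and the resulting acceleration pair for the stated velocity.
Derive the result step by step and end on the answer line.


E = 685/9, F = -52/3, G = 5 at the point
E_p = -884/9, E_q = 208/3, F_p = 46, F_q = -8, G_p = -16, G_q = 0
EG - F^2 = 721/9;  g^inv = (9/721) * [[5, 52/3], [52/3, 685/9]]
first-kind symbols [ij,l] = (1/2)(d_i g_jl + d_j g_il - d_l g_ij): [pp,p] = E_p/2 = -442/9, [pp,q] = F_p - E_q/2 = 34/3, [pq,p] = E_q/2 = 104/3, [pq,q] = G_p/2 = -8, [qq,p] = F_q - G_p/2 = 0, [qq,q] = G_q/2 = 0
Gamma^p_ij = (G*[ij,p] - F*[ij,q])/(EG - F^2), Gamma^q_ij = (E*[ij,q] - F*[ij,p])/(EG - F^2)
Gamma_ppp = -442/721, Gamma_ppq = 312/721, Gamma_pqq = 0, Gamma_qpp = 102/721, Gamma_qpq = -72/721, Gamma_qqq = 0
d^2p/dtau^2 = -(Gamma_ppp*(3/2)^2 + 2*Gamma_ppq*(3/2)*(-3/2) + Gamma_pqq*(-3/2)^2) = 4797/1442
d^2q/dtau^2 = -(Gamma_qpp*(3/2)^2 + 2*Gamma_qpq*(3/2)*(-3/2) + Gamma_qqq*(-3/2)^2) = -1107/1442

Answer: Gamma_ppp = -442/721, Gamma_ppq = 312/721, Gamma_pqq = 0, Gamma_qpp = 102/721, Gamma_qpq = -72/721, Gamma_qqq = 0; accelerations (d^2p/dtau^2, d^2q/dtau^2) = (4797/1442, -1107/1442)


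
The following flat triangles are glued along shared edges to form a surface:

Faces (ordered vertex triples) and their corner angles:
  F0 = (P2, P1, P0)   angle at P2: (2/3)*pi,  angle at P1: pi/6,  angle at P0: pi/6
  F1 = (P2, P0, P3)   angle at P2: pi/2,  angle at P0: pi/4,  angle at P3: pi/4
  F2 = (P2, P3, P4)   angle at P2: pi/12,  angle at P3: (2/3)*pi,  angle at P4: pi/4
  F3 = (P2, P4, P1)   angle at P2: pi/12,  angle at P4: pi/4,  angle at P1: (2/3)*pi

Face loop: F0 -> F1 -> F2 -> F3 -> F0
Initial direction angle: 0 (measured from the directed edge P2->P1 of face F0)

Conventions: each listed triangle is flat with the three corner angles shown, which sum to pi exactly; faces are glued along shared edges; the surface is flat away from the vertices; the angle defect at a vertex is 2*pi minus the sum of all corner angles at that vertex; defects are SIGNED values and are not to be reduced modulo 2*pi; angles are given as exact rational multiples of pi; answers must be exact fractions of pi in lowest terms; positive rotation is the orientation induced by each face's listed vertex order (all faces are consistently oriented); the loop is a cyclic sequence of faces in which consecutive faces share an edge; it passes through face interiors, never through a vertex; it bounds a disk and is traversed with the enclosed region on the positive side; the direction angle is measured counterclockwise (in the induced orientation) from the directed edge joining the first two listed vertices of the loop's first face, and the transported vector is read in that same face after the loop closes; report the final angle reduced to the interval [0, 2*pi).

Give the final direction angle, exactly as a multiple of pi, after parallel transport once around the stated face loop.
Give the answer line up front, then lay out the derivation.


Answer: final direction angle = (2/3)*pi

enclosed vertex P2: corner angles sum to (4/3)*pi, defect = 2*pi - (4/3)*pi = (2/3)*pi
holonomy = initial angle + sum of enclosed defects (mod 2*pi), positive in the induced orientation
final angle = 0 + (2/3)*pi = (2/3)*pi (mod 2*pi)


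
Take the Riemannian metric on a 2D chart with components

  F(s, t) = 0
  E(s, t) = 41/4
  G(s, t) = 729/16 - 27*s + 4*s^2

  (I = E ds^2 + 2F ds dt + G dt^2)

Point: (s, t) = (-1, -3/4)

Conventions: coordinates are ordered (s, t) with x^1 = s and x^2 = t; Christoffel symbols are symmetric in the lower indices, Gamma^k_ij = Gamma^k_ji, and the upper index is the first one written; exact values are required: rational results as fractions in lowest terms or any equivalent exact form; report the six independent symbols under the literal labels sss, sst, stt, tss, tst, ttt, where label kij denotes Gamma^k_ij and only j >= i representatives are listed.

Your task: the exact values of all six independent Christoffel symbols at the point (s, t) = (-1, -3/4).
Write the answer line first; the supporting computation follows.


Answer: Gamma_sss = 0, Gamma_sst = 0, Gamma_stt = 70/41, Gamma_tss = 0, Gamma_tst = -8/35, Gamma_ttt = 0

E = 41/4, F = 0, G = 1225/16 at the point
E_s = 0, E_t = 0, F_s = 0, F_t = 0, G_s = -35, G_t = 0
EG - F^2 = 50225/64;  g^inv = (64/50225) * [[1225/16, 0], [0, 41/4]]
first-kind symbols [ij,l] = (1/2)(d_i g_jl + d_j g_il - d_l g_ij): [ss,s] = E_s/2 = 0, [ss,t] = F_s - E_t/2 = 0, [st,s] = E_t/2 = 0, [st,t] = G_s/2 = -35/2, [tt,s] = F_t - G_s/2 = 35/2, [tt,t] = G_t/2 = 0
Gamma^s_ij = (G*[ij,s] - F*[ij,t])/(EG - F^2), Gamma^t_ij = (E*[ij,t] - F*[ij,s])/(EG - F^2)


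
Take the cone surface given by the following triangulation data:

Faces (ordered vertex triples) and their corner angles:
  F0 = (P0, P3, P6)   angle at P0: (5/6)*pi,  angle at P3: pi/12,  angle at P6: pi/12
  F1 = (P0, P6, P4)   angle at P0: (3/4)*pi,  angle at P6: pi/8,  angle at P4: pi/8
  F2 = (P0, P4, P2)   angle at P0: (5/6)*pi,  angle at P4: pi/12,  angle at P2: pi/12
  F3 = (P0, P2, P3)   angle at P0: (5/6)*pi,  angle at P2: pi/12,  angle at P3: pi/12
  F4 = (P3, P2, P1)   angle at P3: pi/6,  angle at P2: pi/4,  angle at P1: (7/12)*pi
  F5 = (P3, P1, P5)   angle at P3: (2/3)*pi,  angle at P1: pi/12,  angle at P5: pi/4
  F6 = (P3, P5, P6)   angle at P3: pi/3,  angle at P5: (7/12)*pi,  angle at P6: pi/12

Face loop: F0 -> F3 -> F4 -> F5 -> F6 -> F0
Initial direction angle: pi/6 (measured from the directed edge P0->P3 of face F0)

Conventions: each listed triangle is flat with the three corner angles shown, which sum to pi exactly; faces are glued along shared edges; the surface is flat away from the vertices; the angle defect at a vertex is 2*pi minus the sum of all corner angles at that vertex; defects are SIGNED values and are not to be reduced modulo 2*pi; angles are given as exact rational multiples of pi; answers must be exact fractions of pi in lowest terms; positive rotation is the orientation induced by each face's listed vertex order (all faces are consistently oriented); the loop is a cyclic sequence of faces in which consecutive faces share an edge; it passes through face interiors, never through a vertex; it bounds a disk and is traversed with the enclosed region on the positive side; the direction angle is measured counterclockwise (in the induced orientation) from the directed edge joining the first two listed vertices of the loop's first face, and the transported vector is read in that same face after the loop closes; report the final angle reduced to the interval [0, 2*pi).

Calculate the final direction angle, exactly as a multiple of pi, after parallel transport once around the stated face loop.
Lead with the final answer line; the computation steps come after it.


Answer: final direction angle = (5/6)*pi

enclosed vertex P3: corner angles sum to (4/3)*pi, defect = 2*pi - (4/3)*pi = (2/3)*pi
the final direction is the initial angle plus the enclosed defects, taken mod 2*pi in the induced orientation
final angle = pi/6 + (2/3)*pi = (5/6)*pi (mod 2*pi)


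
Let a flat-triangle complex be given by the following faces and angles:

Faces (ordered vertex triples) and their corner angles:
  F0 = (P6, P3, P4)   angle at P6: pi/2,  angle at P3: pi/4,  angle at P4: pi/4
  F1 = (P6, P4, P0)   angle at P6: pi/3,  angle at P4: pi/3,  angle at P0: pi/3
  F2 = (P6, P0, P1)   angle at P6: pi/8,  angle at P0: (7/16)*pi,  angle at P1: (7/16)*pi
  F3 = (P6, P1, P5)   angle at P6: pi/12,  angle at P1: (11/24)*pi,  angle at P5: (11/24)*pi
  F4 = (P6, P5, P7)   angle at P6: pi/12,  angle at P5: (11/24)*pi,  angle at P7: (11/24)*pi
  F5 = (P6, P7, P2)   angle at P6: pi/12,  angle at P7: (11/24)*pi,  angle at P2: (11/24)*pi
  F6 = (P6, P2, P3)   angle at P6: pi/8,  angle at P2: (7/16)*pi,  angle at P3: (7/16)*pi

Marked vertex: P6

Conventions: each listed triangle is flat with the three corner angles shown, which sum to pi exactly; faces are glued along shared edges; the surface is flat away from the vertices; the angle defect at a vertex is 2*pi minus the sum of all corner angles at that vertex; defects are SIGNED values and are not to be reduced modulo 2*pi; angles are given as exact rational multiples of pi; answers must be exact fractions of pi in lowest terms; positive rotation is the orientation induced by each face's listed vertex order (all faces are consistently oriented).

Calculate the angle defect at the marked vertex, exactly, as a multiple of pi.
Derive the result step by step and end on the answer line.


Sum of corner angles at P6: (4/3)*pi
defect = 2*pi - (4/3)*pi

Answer: defect(P6) = (2/3)*pi


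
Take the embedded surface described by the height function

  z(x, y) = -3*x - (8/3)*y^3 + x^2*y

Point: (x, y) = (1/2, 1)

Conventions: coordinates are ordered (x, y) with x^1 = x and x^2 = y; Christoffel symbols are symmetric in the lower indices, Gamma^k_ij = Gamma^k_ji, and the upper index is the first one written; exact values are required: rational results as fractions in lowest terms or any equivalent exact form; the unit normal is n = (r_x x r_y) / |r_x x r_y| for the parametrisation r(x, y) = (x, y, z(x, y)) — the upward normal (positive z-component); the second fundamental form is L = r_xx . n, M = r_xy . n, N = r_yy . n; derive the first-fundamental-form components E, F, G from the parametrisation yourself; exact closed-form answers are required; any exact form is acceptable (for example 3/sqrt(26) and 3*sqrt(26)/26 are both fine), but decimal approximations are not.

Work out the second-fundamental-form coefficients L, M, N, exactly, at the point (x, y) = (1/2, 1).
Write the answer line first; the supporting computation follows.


Answer: L = 8*sqrt(1041)/1041, M = 4*sqrt(1041)/1041, N = -64*sqrt(1041)/1041

z_x = -2, z_y = -31/4, z_xx = 2, z_xy = 1, z_yy = -16
E = 5, F = 31/2, G = 977/16; answer radicand W^2 = 1041/16
unnormalised second-form numerators: l = 2, m = 1, n = -16; L = l/sqrt(1041/16), and similarly M = m/sqrt(W^2), N = n/sqrt(W^2)


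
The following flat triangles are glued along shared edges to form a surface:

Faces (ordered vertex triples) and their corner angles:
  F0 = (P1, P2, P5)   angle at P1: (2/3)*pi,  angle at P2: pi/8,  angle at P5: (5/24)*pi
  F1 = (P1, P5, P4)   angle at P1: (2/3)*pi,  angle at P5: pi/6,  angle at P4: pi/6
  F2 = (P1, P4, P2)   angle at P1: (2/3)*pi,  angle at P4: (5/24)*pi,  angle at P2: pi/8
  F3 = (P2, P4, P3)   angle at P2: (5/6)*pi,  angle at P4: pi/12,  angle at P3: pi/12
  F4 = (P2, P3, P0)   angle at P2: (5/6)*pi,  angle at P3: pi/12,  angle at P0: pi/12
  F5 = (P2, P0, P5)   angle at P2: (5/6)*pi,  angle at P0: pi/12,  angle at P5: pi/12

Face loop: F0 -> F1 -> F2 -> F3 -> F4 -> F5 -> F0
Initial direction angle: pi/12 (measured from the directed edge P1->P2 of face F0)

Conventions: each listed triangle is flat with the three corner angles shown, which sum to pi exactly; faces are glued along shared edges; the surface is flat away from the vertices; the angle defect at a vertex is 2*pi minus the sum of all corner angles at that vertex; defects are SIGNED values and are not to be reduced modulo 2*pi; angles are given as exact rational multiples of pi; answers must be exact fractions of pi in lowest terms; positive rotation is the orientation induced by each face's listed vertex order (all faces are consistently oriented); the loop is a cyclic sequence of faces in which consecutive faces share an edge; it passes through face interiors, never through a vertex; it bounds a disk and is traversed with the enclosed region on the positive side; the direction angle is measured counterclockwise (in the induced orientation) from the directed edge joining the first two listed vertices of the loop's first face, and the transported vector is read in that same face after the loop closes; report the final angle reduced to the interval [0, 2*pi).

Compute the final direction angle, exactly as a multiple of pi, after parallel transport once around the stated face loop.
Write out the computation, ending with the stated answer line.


enclosed vertex P1: corner angles sum to 2*pi, defect = 2*pi - 2*pi = 0
enclosed vertex P2: corner angles sum to (11/4)*pi, defect = 2*pi - (11/4)*pi = (-3/4)*pi
final direction = starting direction + enclosed defect total, reduced mod 2*pi (induced orientation)
final angle = pi/12 - (3/4)*pi = (4/3)*pi (mod 2*pi)

Answer: final direction angle = (4/3)*pi


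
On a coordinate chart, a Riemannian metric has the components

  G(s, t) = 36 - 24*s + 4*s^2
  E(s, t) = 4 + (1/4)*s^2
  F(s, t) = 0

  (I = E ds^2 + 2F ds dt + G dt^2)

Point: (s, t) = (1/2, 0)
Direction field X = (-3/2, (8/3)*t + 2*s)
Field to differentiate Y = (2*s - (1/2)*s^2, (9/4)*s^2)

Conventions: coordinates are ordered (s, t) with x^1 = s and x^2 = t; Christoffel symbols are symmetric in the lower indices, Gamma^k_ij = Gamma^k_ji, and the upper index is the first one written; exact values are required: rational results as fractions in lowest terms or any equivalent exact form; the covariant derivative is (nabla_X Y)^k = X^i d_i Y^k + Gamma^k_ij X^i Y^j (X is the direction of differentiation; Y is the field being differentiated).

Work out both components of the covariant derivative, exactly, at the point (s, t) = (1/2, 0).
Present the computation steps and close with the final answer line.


E = 65/16, F = 0, G = 25 at the point
E_s = 1/4, E_t = 0, F_s = 0, F_t = 0, G_s = -20, G_t = 0
EG - F^2 = 1625/16;  g^inv = (16/1625) * [[25, 0], [0, 65/16]]
first-kind symbols [ij,l] = (1/2)(d_i g_jl + d_j g_il - d_l g_ij): [ss,s] = E_s/2 = 1/8, [ss,t] = F_s - E_t/2 = 0, [st,s] = E_t/2 = 0, [st,t] = G_s/2 = -10, [tt,s] = F_t - G_s/2 = 10, [tt,t] = G_t/2 = 0
Gamma^s_ij = (G*[ij,s] - F*[ij,t])/(EG - F^2), Gamma^t_ij = (E*[ij,t] - F*[ij,s])/(EG - F^2)
Gamma_sss = 2/65, Gamma_sst = 0, Gamma_stt = 32/13, Gamma_tss = 0, Gamma_tst = -2/5, Gamma_ttt = 0
X = (-3/2, 1), Y = (7/8, 9/16) at the point

Answer: (nabla_X Y)^s = -471/520, (nabla_X Y)^t = -271/80


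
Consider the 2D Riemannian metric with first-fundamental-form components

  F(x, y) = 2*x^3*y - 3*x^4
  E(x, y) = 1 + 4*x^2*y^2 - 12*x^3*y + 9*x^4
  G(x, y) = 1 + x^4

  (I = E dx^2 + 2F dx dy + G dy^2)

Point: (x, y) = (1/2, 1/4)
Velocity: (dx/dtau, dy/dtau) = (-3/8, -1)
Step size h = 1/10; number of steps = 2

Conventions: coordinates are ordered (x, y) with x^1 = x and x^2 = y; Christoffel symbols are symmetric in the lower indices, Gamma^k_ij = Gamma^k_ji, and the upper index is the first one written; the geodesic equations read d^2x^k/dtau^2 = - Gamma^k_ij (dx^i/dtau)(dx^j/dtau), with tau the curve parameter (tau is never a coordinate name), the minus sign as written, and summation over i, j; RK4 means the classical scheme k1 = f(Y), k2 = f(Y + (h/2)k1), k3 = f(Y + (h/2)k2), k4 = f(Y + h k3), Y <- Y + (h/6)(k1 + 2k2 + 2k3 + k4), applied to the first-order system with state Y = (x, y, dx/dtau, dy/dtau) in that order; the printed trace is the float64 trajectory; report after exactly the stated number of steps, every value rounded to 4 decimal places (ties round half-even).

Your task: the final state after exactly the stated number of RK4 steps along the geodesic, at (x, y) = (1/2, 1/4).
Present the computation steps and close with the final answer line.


f(Y) = (dx/dtau, dy/dtau, -Gamma^x_ij Y'^i Y'^j, -Gamma^y_ij Y'^i Y'^j) with the Gammas evaluated at the stage position; h = 0.100000; intermediate values shown to 6 dp
step 0: x = 0.5000, y = 0.2500, dx/dtau = -0.3750, dy/dtau = -1.0000
step 1:
  k1: at (x, y) = (0.500000, 0.250000), (dx/dtau, dy/dtau) = (-0.375000, -1.000000); Gamma_xxx = 0.952381, Gamma_xxy = -0.380952, Gamma_xyy = 0.000000, Gamma_yxx = -0.476190, Gamma_yxy = 0.190476, Gamma_yyy = 0.000000; k1 = (-0.375000, -1.000000, 0.151786, -0.075893)
  k2: at (x, y) = (0.481250, 0.200000), (dx/dtau, dy/dtau) = (-0.367411, -1.003795); Gamma_xxx = 0.956762, Gamma_xxy = -0.370204, Gamma_xyy = 0.000000, Gamma_yxx = -0.441142, Gamma_yxy = 0.170693, Gamma_yyy = 0.000000; k2 = (-0.367411, -1.003795, 0.143913, -0.066355)
  k3: at (x, y) = (0.481629, 0.199810), (dx/dtau, dy/dtau) = (-0.367804, -1.003318); Gamma_xxx = 0.958976, Gamma_xxy = -0.370958, Gamma_xyy = 0.000000, Gamma_yxx = -0.441869, Gamma_yxy = 0.170927, Gamma_yyy = 0.000000; k3 = (-0.367804, -1.003318, 0.144055, -0.066376)
  k4: at (x, y) = (0.463220, 0.149668), (dx/dtau, dy/dtau) = (-0.360595, -1.006638); Gamma_xxx = 0.962656, Gamma_xxy = -0.359616, Gamma_xyy = 0.000000, Gamma_yxx = -0.408981, Gamma_yxy = 0.152782, Gamma_yyy = 0.000000; k4 = (-0.360595, -1.006638, 0.135900, -0.057737)
  Y <- Y + (h/6)(k1 + 2k2 + 2k3 + k4): x = 0.4632, y = 0.1497, dx/dtau = -0.3606, dy/dtau = -1.0067
step 2:
  k1: at (x, y) = (0.463233, 0.149652), (dx/dtau, dy/dtau) = (-0.360606, -1.006652); Gamma_xxx = 0.962751, Gamma_xxy = -0.359646, Gamma_xyy = 0.000000, Gamma_yxx = -0.409006, Gamma_yxy = 0.152789, Gamma_yyy = 0.000000; k1 = (-0.360606, -1.006652, 0.135913, -0.057740)
  k2: at (x, y) = (0.445203, 0.099320), (dx/dtau, dy/dtau) = (-0.353811, -1.009539); Gamma_xxx = 0.966088, Gamma_xxy = -0.347900, Gamma_xyy = 0.000000, Gamma_yxx = -0.378291, Gamma_yxy = 0.136227, Gamma_yyy = 0.000000; k2 = (-0.353811, -1.009539, 0.127593, -0.049962)
  k3: at (x, y) = (0.445542, 0.099175), (dx/dtau, dy/dtau) = (-0.354227, -1.009150); Gamma_xxx = 0.968025, Gamma_xxy = -0.348536, Gamma_xyy = 0.000000, Gamma_yxx = -0.378903, Gamma_yxy = 0.136423, Gamma_yyy = 0.000000; k3 = (-0.354227, -1.009150, 0.127716, -0.049990)
  k4: at (x, y) = (0.427810, 0.048737), (dx/dtau, dy/dtau) = (-0.347835, -1.011651); Gamma_xxx = 0.970535, Gamma_xxy = -0.336282, Gamma_xyy = 0.000000, Gamma_yxx = -0.350101, Gamma_yxy = 0.121307, Gamma_yyy = 0.000000; k4 = (-0.347835, -1.011651, 0.119242, -0.043014)
  Y <- Y + (h/6)(k1 + 2k2 + 2k3 + k4): x = 0.4278, y = 0.0487, dx/dtau = -0.3478, dy/dtau = -1.0117

Answer: x = 0.4278, y = 0.0487, dx/dtau = -0.3478, dy/dtau = -1.0117


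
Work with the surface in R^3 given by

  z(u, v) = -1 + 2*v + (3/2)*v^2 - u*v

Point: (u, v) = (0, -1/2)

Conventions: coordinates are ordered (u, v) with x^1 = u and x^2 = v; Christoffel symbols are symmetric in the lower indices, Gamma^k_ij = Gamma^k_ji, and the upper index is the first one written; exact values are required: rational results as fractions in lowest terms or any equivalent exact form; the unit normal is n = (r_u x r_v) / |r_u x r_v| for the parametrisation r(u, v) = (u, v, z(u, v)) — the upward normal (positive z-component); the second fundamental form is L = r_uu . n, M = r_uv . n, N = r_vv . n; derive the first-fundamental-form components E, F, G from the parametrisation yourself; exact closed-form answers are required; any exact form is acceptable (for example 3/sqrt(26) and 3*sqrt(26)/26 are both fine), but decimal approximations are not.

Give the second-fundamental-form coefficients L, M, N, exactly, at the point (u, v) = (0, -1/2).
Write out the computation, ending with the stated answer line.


z_u = 1/2, z_v = 1/2, z_uu = 0, z_uv = -1, z_vv = 3
E = 5/4, F = 1/4, G = 5/4; answer radicand W^2 = 3/2
unnormalised second-form numerators: l = 0, m = -1, n = 3; L = l/sqrt(3/2), and similarly M = m/sqrt(W^2), N = n/sqrt(W^2)

Answer: L = 0, M = -sqrt(6)/3, N = sqrt(6)


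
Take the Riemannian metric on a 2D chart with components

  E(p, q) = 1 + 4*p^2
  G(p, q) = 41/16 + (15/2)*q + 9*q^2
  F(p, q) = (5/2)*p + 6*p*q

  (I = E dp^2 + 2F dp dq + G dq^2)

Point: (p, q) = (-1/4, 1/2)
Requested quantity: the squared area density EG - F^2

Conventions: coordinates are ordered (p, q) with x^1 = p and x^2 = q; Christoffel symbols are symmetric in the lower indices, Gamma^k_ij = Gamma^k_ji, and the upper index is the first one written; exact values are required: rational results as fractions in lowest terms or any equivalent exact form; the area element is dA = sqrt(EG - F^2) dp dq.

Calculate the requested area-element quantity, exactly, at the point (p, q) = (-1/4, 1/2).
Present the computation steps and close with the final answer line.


E = 5/4, F = -11/8, G = 137/16; EG - F^2 = 141/16

Answer: EG - F^2 = 141/16


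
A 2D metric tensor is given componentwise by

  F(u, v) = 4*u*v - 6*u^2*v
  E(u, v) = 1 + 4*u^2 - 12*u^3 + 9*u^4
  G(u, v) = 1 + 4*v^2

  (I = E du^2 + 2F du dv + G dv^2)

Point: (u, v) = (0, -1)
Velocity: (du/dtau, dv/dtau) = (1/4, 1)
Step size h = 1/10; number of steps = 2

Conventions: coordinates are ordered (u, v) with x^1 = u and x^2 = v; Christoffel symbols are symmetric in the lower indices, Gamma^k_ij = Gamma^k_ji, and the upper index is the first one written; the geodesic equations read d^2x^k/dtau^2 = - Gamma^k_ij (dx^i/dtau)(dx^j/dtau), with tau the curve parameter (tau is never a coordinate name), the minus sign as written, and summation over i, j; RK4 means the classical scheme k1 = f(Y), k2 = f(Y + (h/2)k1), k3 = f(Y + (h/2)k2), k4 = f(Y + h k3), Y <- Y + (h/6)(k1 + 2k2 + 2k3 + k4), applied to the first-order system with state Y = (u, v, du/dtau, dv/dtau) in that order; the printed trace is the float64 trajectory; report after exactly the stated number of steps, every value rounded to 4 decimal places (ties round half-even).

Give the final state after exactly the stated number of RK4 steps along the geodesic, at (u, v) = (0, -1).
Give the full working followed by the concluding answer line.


f(Y) = (du/dtau, dv/dtau, -Gamma^u_ij Y'^i Y'^j, -Gamma^v_ij Y'^i Y'^j) with the Gammas evaluated at the stage position; h = 0.100000; intermediate values shown to 6 dp
step 0: u = 0.0000, v = -1.0000, du/dtau = 0.2500, dv/dtau = 1.0000
step 1:
  k1: at (u, v) = (0.000000, -1.000000), (du/dtau, dv/dtau) = (0.250000, 1.000000); Gamma_uuu = 0.000000, Gamma_uuv = 0.000000, Gamma_uvv = 0.000000, Gamma_vuu = -0.800000, Gamma_vuv = 0.000000, Gamma_vvv = -0.800000; k1 = (0.250000, 1.000000, 0.000000, 0.850000)
  k2: at (u, v) = (0.012500, -0.950000), (du/dtau, dv/dtau) = (0.250000, 1.042500); Gamma_uuu = 0.010242, Gamma_uuv = 0.000000, Gamma_uvv = 0.010641, Gamma_vuu = -0.793280, Gamma_vuv = 0.000000, Gamma_vvv = -0.824187; k2 = (0.250000, 1.042500, -0.012205, 0.945312)
  k3: at (u, v) = (0.012500, -0.947875), (du/dtau, dv/dtau) = (0.249390, 1.047266); Gamma_uuu = 0.010278, Gamma_uuv = 0.000000, Gamma_uvv = 0.010679, Gamma_vuu = -0.794285, Gamma_vuv = 0.000000, Gamma_vvv = -0.825231; k3 = (0.249390, 1.047266, -0.012351, 0.954486)
  k4: at (u, v) = (0.024939, -0.895273), (du/dtau, dv/dtau) = (0.248765, 1.095449); Gamma_uuu = 0.021110, Gamma_uuv = 0.000000, Gamma_uvv = 0.022817, Gamma_vuu = -0.787282, Gamma_vuv = 0.000000, Gamma_vvv = -0.850947; k4 = (0.248765, 1.095449, -0.028688, 1.069863)
  Y <- Y + (h/6)(k1 + 2k2 + 2k3 + k4): u = 0.0250, v = -0.8954, du/dtau = 0.2487, dv/dtau = 1.0953
step 2:
  k1: at (u, v) = (0.024959, -0.895417), (du/dtau, dv/dtau) = (0.248703, 1.095324); Gamma_uuu = 0.021120, Gamma_uuv = 0.000000, Gamma_uvv = 0.022830, Gamma_vuu = -0.787164, Gamma_vuv = 0.000000, Gamma_vvv = -0.850875; k1 = (0.248703, 1.095324, -0.028696, 1.069513)
  k2: at (u, v) = (0.037394, -0.840651), (du/dtau, dv/dtau) = (0.247269, 1.148800); Gamma_uuu = 0.032713, Gamma_uuv = 0.000000, Gamma_uvv = 0.036847, Gamma_vuu = -0.779114, Gamma_vuv = 0.000000, Gamma_vvv = -0.877561; k2 = (0.247269, 1.148800, -0.050628, 1.205790)
  k3: at (u, v) = (0.037323, -0.837977), (du/dtau, dv/dtau) = (0.246172, 1.155614); Gamma_uuu = 0.032816, Gamma_uuv = 0.000000, Gamma_uvv = 0.036953, Gamma_vuu = -0.780485, Gamma_vuv = 0.000000, Gamma_vvv = -0.878892; k3 = (0.246172, 1.155614, -0.051338, 1.221009)
  k4: at (u, v) = (0.049576, -0.779856), (du/dtau, dv/dtau) = (0.243570, 1.217425); Gamma_uuu = 0.045409, Gamma_uuv = 0.000000, Gamma_uvv = 0.053343, Gamma_vuu = -0.771688, Gamma_vuv = 0.000000, Gamma_vvv = -0.906513; k4 = (0.243570, 1.217425, -0.081754, 1.389346)
  Y <- Y + (h/6)(k1 + 2k2 + 2k3 + k4): u = 0.0496, v = -0.7801, du/dtau = 0.2435, dv/dtau = 1.2172

Answer: u = 0.0496, v = -0.7801, du/dtau = 0.2435, dv/dtau = 1.2172


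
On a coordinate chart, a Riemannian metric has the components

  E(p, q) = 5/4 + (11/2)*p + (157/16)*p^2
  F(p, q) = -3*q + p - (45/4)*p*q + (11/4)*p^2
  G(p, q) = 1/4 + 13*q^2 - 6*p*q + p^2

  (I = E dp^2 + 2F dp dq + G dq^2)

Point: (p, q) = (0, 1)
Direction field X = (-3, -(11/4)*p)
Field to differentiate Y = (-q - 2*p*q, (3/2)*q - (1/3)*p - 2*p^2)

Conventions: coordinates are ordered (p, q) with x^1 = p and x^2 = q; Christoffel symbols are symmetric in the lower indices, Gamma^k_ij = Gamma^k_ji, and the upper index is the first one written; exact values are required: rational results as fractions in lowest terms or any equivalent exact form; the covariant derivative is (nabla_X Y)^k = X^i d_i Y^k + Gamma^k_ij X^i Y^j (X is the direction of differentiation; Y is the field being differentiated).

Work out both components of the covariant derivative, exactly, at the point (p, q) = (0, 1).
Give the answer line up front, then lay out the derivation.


Answer: (nabla_X Y)^p = 1647/121, (nabla_X Y)^q = 172/121

E = 5/4, F = -3, G = 53/4 at the point
E_p = 11/2, E_q = 0, F_p = -41/4, F_q = -3, G_p = -6, G_q = 26
EG - F^2 = 121/16;  g^inv = (16/121) * [[53/4, 3], [3, 5/4]]
first-kind symbols [ij,l] = (1/2)(d_i g_jl + d_j g_il - d_l g_ij): [pp,p] = E_p/2 = 11/4, [pp,q] = F_p - E_q/2 = -41/4, [pq,p] = E_q/2 = 0, [pq,q] = G_p/2 = -3, [qq,p] = F_q - G_p/2 = 0, [qq,q] = G_q/2 = 13
Gamma^p_ij = (G*[ij,p] - F*[ij,q])/(EG - F^2), Gamma^q_ij = (E*[ij,q] - F*[ij,p])/(EG - F^2)
Gamma_ppp = 91/121, Gamma_ppq = -144/121, Gamma_pqq = 624/121, Gamma_qpp = -73/121, Gamma_qpq = -60/121, Gamma_qqq = 260/121
X = (-3, 0), Y = (-1, 3/2) at the point


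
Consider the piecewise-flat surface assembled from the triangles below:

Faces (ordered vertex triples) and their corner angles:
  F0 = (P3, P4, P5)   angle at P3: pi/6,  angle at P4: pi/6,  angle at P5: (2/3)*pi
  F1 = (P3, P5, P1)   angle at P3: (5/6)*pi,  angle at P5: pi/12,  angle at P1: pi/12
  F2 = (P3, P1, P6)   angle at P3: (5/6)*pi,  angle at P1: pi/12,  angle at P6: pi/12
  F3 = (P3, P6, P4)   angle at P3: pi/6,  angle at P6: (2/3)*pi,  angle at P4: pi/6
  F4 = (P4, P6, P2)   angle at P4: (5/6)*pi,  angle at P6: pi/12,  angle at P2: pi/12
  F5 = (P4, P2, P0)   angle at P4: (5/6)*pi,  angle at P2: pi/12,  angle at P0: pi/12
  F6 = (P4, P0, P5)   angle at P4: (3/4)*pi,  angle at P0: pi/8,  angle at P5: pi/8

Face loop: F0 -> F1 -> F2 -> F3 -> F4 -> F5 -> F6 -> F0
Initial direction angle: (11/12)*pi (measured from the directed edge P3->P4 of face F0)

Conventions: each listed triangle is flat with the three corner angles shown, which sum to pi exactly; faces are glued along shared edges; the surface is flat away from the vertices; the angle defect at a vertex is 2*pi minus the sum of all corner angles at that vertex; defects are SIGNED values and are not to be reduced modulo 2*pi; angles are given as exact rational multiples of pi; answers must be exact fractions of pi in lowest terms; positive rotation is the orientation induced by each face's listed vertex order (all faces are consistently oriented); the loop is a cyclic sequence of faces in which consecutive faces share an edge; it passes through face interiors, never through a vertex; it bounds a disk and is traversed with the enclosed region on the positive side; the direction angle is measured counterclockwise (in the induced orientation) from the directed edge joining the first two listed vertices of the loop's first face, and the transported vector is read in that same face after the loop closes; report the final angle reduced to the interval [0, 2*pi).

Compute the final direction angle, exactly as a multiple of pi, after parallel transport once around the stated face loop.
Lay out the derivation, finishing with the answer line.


enclosed vertex P3: corner angles sum to 2*pi, defect = 2*pi - 2*pi = 0
enclosed vertex P4: corner angles sum to (11/4)*pi, defect = 2*pi - (11/4)*pi = (-3/4)*pi
final direction = starting direction + enclosed defect total, reduced mod 2*pi (induced orientation)
final angle = (11/12)*pi - (3/4)*pi = pi/6 (mod 2*pi)

Answer: final direction angle = pi/6


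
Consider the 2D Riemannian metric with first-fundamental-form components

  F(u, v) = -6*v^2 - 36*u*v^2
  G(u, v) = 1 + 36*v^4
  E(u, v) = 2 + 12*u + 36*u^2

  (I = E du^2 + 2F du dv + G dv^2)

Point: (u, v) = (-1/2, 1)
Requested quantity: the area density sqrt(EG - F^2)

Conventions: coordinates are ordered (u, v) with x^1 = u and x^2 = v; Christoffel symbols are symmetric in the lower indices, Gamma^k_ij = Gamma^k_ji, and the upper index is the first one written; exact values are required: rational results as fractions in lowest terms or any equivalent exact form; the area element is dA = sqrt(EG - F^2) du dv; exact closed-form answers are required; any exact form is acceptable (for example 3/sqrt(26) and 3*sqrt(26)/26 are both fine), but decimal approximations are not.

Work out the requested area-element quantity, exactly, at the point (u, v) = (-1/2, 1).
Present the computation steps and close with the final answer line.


E = 5, F = 12, G = 37; EG - F^2 = 41

Answer: sqrt(EG - F^2) = sqrt(41)


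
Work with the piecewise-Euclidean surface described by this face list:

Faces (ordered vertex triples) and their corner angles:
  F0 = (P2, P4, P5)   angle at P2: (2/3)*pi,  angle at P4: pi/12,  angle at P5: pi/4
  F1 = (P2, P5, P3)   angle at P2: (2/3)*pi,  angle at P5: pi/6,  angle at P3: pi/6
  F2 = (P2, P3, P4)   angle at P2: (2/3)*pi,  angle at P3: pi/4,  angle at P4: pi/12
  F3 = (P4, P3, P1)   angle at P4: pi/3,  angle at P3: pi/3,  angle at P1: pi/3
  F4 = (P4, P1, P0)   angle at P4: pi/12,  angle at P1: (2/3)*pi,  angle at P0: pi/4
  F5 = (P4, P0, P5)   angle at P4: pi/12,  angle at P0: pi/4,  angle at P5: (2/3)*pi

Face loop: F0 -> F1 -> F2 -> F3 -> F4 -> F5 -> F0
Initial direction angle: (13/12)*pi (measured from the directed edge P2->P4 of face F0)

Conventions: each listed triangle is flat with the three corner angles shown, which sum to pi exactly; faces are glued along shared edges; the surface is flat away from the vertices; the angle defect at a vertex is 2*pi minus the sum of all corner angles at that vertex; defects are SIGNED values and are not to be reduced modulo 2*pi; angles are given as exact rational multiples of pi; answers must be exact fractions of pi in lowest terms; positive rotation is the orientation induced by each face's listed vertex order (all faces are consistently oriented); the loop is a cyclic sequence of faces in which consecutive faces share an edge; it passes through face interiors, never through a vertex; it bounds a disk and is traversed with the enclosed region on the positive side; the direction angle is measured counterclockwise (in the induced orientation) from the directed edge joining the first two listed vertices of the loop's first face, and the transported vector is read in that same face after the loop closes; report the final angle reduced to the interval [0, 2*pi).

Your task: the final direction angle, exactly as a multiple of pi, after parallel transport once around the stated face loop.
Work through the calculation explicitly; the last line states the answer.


enclosed vertex P2: corner angles sum to 2*pi, defect = 2*pi - 2*pi = 0
enclosed vertex P4: corner angles sum to (2/3)*pi, defect = 2*pi - (2/3)*pi = (4/3)*pi
final direction = starting direction + enclosed defect total, reduced mod 2*pi (induced orientation)
final angle = (13/12)*pi + (4/3)*pi = (5/12)*pi (mod 2*pi)

Answer: final direction angle = (5/12)*pi


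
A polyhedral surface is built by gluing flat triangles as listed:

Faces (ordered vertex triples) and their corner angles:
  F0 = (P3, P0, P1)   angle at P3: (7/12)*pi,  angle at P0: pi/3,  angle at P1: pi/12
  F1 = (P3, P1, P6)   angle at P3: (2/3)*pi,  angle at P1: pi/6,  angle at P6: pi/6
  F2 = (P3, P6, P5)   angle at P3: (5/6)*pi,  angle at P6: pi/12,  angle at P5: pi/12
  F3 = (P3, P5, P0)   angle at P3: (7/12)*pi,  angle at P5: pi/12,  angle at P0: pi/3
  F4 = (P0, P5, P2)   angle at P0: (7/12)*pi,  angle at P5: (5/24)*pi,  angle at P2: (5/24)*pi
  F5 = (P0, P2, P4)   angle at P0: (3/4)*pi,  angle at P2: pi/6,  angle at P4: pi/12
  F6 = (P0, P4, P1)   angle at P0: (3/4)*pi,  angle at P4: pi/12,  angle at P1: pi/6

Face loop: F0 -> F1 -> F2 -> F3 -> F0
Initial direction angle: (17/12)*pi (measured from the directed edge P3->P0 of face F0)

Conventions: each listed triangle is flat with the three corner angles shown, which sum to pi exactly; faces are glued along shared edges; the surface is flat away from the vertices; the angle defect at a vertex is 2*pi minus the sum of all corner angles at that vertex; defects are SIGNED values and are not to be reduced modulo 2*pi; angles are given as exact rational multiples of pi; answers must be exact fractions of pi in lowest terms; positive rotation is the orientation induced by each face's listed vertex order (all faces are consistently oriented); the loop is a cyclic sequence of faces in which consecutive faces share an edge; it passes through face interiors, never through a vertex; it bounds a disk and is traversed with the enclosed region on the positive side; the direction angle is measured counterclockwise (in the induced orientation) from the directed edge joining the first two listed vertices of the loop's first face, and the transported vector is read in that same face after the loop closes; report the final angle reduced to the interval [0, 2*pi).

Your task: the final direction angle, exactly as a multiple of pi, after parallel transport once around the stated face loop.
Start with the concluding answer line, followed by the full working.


Answer: final direction angle = (3/4)*pi

enclosed vertex P3: corner angles sum to (8/3)*pi, defect = 2*pi - (8/3)*pi = (-2/3)*pi
the rotation equals the total enclosed defect, so the final angle is initial + defects (mod 2*pi)
final angle = (17/12)*pi - (2/3)*pi = (3/4)*pi (mod 2*pi)


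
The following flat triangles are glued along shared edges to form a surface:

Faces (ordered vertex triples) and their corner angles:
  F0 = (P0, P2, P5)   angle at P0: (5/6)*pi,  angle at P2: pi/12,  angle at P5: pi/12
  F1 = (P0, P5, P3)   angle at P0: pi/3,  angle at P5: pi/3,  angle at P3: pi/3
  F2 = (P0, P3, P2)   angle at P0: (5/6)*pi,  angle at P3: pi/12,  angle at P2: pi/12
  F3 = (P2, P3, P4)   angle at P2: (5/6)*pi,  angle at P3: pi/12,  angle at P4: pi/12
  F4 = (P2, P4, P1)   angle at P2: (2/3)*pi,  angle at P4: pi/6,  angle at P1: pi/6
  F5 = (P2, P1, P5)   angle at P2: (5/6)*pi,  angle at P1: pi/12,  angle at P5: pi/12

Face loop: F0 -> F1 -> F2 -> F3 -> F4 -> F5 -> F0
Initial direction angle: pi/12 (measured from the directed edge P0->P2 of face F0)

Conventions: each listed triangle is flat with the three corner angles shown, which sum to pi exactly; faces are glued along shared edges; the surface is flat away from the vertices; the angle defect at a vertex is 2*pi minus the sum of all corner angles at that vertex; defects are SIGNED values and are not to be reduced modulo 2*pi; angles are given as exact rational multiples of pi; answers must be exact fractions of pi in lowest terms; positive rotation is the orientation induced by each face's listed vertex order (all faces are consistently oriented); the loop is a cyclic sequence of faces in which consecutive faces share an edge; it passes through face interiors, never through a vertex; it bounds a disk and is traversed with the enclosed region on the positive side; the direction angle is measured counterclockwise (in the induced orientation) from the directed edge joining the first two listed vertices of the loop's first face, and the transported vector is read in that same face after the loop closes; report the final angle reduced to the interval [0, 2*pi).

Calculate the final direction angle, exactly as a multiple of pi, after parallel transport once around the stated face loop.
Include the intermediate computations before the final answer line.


enclosed vertex P0: corner angles sum to 2*pi, defect = 2*pi - 2*pi = 0
enclosed vertex P2: corner angles sum to (5/2)*pi, defect = 2*pi - (5/2)*pi = -pi/2
transport around the loop rotates by the sum of enclosed defects; add to the initial angle mod 2*pi
final angle = pi/12 - pi/2 = (19/12)*pi (mod 2*pi)

Answer: final direction angle = (19/12)*pi


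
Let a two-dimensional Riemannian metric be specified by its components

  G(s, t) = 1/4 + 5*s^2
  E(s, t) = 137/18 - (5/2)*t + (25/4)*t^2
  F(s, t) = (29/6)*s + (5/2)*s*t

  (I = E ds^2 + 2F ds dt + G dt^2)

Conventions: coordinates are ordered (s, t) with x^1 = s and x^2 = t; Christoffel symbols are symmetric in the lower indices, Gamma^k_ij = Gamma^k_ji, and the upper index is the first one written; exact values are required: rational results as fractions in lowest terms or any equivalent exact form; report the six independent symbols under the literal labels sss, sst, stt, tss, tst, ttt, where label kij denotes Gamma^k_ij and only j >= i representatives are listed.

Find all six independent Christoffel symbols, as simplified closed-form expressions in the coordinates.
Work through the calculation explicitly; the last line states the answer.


E = 137/18 - (5/2)*t + (25/4)*t^2; F = (29/6)*s + (5/2)*s*t; G = 1/4 + 5*s^2
Gamma^k_ij = (1/2) g^{kl} (d_i g_jl + d_j g_il - d_l g_ij), with g^inv = (1/(EG-F^2)) [[G, -F], [-F, E]]
first partials: E_s = 0, E_t = -5/2 + (25/2)*t, F_s = 29/6 + (5/2)*t, F_t = (5/2)*s, G_s = 10*s, G_t = 0
D = EG - F^2 = 137/72 - (5/8)*t + (25/16)*t^2 + (529/36)*s^2 - (110/3)*s^2*t + 25*s^2*t^2
expanded: Gamma^s_ss = (G E_s - 2F F_s + F E_t)/(2D), Gamma^s_st = (G E_t - F G_s)/(2D), Gamma^s_tt = (2G F_t - G G_s - F G_t)/(2D), Gamma^t_ss = (2E F_s - E E_t - F E_s)/(2D), Gamma^t_st = (E G_s - F E_t)/(2D), Gamma^t_tt = (E G_t - 2F F_t + F G_s)/(2D); substitute and cancel common factors

Answer: Gamma_sss = (1350*s*t^2 + 420*s*t - 4234*s)/(3600*s^2*t^2 - 5280*s^2*t + 2116*s^2 + 225*t^2 - 90*t + 274), Gamma_sst = (2700*s^2*t - 4380*s^2 + 225*t - 45)/(3600*s^2*t^2 - 5280*s^2*t + 2116*s^2 + 225*t^2 - 90*t + 274), Gamma_stt = (-1800*s^3 - 90*s)/(3600*s^2*t^2 - 5280*s^2*t + 2116*s^2 + 225*t^2 - 90*t + 274), Gamma_tss = (-10125*t^3 + 20475*t^2 - 18900*t + 20002)/(10800*s^2*t^2 - 15840*s^2*t + 6348*s^2 + 675*t^2 - 270*t + 822), Gamma_tst = (2250*s*t^2 - 5700*s*t + 6350*s)/(3600*s^2*t^2 - 5280*s^2*t + 2116*s^2 + 225*t^2 - 90*t + 274), Gamma_ttt = (900*s^2*t + 1740*s^2)/(3600*s^2*t^2 - 5280*s^2*t + 2116*s^2 + 225*t^2 - 90*t + 274)
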